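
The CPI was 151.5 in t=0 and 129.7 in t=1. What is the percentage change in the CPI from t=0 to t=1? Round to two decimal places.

-14.39%

Change = (129.7 − 151.5) / 151.5 × 100
       = -21.8 / 151.5 × 100 = -14.3894%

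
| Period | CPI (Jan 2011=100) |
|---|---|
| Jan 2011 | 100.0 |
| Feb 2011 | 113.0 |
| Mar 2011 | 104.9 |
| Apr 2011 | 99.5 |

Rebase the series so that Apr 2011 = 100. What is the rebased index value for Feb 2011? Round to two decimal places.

Rebased(Feb 2011) = 113.0 / 99.5 × 100 = 113.5678

113.57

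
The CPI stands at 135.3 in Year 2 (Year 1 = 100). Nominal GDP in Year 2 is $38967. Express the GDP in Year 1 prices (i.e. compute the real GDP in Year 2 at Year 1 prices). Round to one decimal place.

28800.4

Real = Nominal ÷ (Index/100) = 38967 ÷ (135.3/100)
     = 38967 ÷ 1.353 = 28800.4435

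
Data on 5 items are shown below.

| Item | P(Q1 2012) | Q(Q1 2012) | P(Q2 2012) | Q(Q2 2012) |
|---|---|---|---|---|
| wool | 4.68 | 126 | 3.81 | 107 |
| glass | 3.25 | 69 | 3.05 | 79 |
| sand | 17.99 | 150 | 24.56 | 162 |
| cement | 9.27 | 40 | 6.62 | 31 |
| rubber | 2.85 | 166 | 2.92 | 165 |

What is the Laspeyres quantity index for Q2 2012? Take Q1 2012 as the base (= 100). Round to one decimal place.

Laspeyres quantity index uses base-period prices as weights.
ΣP(Q1 2012)·Q(Q2 2012) = 4.68×107 + 3.25×79 + 17.99×162 + 9.27×31 + 2.85×165 = 500.76 + 256.75 + 2914.38 + 287.37 + 470.25 = 4429.51
ΣP(Q1 2012)·Q(Q1 2012) = 4.68×126 + 3.25×69 + 17.99×150 + 9.27×40 + 2.85×166 = 589.68 + 224.25 + 2698.5 + 370.8 + 473.1 = 4356.33
Index = 4429.51 / 4356.33 × 100 = 101.6799

101.7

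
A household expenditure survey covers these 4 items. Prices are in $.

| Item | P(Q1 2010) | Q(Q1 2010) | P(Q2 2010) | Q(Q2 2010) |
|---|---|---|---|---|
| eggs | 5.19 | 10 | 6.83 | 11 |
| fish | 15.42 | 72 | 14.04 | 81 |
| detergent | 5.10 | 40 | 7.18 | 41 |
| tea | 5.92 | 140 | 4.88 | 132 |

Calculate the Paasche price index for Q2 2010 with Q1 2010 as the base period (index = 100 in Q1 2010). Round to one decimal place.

93.7

Paasche price index uses current-period quantities as weights.
ΣP(Q2 2010)·Q(Q2 2010) = 6.83×11 + 14.04×81 + 7.18×41 + 4.88×132 = 75.13 + 1137.24 + 294.38 + 644.16 = 2150.91
ΣP(Q1 2010)·Q(Q2 2010) = 5.19×11 + 15.42×81 + 5.10×41 + 5.92×132 = 57.09 + 1249.02 + 209.1 + 781.44 = 2296.65
Index = 2150.91 / 2296.65 × 100 = 93.6542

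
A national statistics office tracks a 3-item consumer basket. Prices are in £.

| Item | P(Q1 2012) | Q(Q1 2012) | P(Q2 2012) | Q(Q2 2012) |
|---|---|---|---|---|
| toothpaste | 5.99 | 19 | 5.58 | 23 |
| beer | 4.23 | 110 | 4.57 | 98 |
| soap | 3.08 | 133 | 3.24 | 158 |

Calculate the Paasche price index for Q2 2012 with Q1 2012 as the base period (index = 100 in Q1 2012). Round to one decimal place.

Paasche price index uses current-period quantities as weights.
ΣP(Q2 2012)·Q(Q2 2012) = 5.58×23 + 4.57×98 + 3.24×158 = 128.34 + 447.86 + 511.92 = 1088.12
ΣP(Q1 2012)·Q(Q2 2012) = 5.99×23 + 4.23×98 + 3.08×158 = 137.77 + 414.54 + 486.64 = 1038.95
Index = 1088.12 / 1038.95 × 100 = 104.7327

104.7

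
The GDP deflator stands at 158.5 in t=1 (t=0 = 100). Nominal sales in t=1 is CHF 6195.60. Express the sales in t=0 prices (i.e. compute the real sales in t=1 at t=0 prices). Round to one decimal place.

3908.9

Real = Nominal ÷ (Index/100) = 6195.60 ÷ (158.5/100)
     = 6195.60 ÷ 1.585 = 3908.8959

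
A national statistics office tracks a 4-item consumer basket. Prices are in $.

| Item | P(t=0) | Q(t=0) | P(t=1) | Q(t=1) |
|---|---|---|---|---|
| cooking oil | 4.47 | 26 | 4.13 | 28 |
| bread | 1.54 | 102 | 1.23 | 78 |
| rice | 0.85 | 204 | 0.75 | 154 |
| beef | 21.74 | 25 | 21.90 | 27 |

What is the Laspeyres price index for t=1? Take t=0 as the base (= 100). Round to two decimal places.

94.26

Laspeyres price index uses base-period quantities as weights.
ΣP(t=1)·Q(t=0) = 4.13×26 + 1.23×102 + 0.75×204 + 21.90×25 = 107.38 + 125.46 + 153 + 547.5 = 933.34
ΣP(t=0)·Q(t=0) = 4.47×26 + 1.54×102 + 0.85×204 + 21.74×25 = 116.22 + 157.08 + 173.4 + 543.5 = 990.2
Index = 933.34 / 990.2 × 100 = 94.2577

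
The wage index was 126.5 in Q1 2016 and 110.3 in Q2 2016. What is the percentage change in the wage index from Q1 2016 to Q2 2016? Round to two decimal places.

Change = (110.3 − 126.5) / 126.5 × 100
       = -16.2 / 126.5 × 100 = -12.8063%

-12.81%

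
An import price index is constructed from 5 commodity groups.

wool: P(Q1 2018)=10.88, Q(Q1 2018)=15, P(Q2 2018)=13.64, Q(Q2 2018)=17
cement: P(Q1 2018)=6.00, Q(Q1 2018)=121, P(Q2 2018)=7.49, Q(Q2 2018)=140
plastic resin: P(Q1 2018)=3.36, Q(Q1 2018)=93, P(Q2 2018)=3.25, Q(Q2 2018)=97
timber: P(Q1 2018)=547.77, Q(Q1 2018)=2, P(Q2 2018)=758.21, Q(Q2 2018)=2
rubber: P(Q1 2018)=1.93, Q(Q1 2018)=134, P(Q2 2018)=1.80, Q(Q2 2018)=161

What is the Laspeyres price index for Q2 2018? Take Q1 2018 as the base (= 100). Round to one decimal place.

Laspeyres price index uses base-period quantities as weights.
ΣP(Q2 2018)·Q(Q1 2018) = 13.64×15 + 7.49×121 + 3.25×93 + 758.21×2 + 1.80×134 = 204.6 + 906.29 + 302.25 + 1516.42 + 241.2 = 3170.76
ΣP(Q1 2018)·Q(Q1 2018) = 10.88×15 + 6.00×121 + 3.36×93 + 547.77×2 + 1.93×134 = 163.2 + 726 + 312.48 + 1095.54 + 258.62 = 2555.84
Index = 3170.76 / 2555.84 × 100 = 124.0594

124.1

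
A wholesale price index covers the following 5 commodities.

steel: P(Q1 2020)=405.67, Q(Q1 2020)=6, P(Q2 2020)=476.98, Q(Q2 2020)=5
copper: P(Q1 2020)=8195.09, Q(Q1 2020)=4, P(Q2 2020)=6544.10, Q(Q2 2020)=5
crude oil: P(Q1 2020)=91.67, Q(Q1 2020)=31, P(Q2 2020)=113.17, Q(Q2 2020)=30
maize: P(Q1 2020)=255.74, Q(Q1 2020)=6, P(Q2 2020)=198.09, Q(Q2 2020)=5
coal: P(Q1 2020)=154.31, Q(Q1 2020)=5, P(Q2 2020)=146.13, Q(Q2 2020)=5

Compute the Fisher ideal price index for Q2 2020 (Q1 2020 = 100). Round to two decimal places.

Laspeyres component (base-period weights):
ΣP(Q2 2020)Q(Q1 2020) = 476.98×6 + 6544.10×4 + 113.17×31 + 198.09×6 + 146.13×5 = 2861.88 + 26176.4 + 3508.27 + 1188.54 + 730.65 = 34465.74
ΣP(Q1 2020)Q(Q1 2020) = 405.67×6 + 8195.09×4 + 91.67×31 + 255.74×6 + 154.31×5 = 2434.02 + 32780.36 + 2841.77 + 1534.44 + 771.55 = 40362.14
L = 34465.74 / 40362.14 × 100 = 85.3913
Paasche component (current-period weights):
ΣP(Q2 2020)Q(Q2 2020) = 476.98×5 + 6544.10×5 + 113.17×30 + 198.09×5 + 146.13×5 = 2384.9 + 32720.5 + 3395.1 + 990.45 + 730.65 = 40221.6
ΣP(Q1 2020)Q(Q2 2020) = 405.67×5 + 8195.09×5 + 91.67×30 + 255.74×5 + 154.31×5 = 2028.35 + 40975.45 + 2750.1 + 1278.7 + 771.55 = 47804.15
P = 40221.6 / 47804.15 × 100 = 84.1383
Fisher = √(L × P) = √(85.3913 × 84.1383) = 84.7625

84.76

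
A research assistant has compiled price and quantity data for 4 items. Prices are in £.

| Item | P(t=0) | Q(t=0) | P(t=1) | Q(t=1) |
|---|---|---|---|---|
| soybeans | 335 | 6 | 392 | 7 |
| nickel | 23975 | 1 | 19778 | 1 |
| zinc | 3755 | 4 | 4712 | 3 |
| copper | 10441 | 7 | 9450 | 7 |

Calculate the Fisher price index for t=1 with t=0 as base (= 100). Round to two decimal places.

Laspeyres component (base-period weights):
ΣP(t=1)Q(t=0) = 392×6 + 19778×1 + 4712×4 + 9450×7 = 2352 + 19778 + 18848 + 66150 = 107128
ΣP(t=0)Q(t=0) = 335×6 + 23975×1 + 3755×4 + 10441×7 = 2010 + 23975 + 15020 + 73087 = 114092
L = 107128 / 114092 × 100 = 93.8962
Paasche component (current-period weights):
ΣP(t=1)Q(t=1) = 392×7 + 19778×1 + 4712×3 + 9450×7 = 2744 + 19778 + 14136 + 66150 = 102808
ΣP(t=0)Q(t=1) = 335×7 + 23975×1 + 3755×3 + 10441×7 = 2345 + 23975 + 11265 + 73087 = 110672
P = 102808 / 110672 × 100 = 92.8943
Fisher = √(L × P) = √(93.8962 × 92.8943) = 93.3939

93.39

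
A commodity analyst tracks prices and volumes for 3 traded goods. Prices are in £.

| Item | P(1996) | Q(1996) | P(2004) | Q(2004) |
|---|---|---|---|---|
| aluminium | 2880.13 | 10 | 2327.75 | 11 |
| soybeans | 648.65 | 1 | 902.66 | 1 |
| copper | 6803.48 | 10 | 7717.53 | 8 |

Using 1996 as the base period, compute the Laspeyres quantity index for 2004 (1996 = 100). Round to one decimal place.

Laspeyres quantity index uses base-period prices as weights.
ΣP(1996)·Q(2004) = 2880.13×11 + 648.65×1 + 6803.48×8 = 31681.43 + 648.65 + 54427.84 = 86757.92
ΣP(1996)·Q(1996) = 2880.13×10 + 648.65×1 + 6803.48×10 = 28801.3 + 648.65 + 68034.8 = 97484.75
Index = 86757.92 / 97484.75 × 100 = 88.9964

89.0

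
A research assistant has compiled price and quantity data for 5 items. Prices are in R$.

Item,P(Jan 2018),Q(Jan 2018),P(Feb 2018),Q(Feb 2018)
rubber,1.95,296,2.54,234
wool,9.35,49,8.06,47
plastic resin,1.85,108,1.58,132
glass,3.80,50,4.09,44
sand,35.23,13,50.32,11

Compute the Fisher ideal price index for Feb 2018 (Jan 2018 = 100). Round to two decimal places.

114.28

Laspeyres component (base-period weights):
ΣP(Feb 2018)Q(Jan 2018) = 2.54×296 + 8.06×49 + 1.58×108 + 4.09×50 + 50.32×13 = 751.84 + 394.94 + 170.64 + 204.5 + 654.16 = 2176.08
ΣP(Jan 2018)Q(Jan 2018) = 1.95×296 + 9.35×49 + 1.85×108 + 3.80×50 + 35.23×13 = 577.2 + 458.15 + 199.8 + 190 + 457.99 = 1883.14
L = 2176.08 / 1883.14 × 100 = 115.5559
Paasche component (current-period weights):
ΣP(Feb 2018)Q(Feb 2018) = 2.54×234 + 8.06×47 + 1.58×132 + 4.09×44 + 50.32×11 = 594.36 + 378.82 + 208.56 + 179.96 + 553.52 = 1915.22
ΣP(Jan 2018)Q(Feb 2018) = 1.95×234 + 9.35×47 + 1.85×132 + 3.80×44 + 35.23×11 = 456.3 + 439.45 + 244.2 + 167.2 + 387.53 = 1694.68
P = 1915.22 / 1694.68 × 100 = 113.0137
Fisher = √(L × P) = √(115.5559 × 113.0137) = 114.2777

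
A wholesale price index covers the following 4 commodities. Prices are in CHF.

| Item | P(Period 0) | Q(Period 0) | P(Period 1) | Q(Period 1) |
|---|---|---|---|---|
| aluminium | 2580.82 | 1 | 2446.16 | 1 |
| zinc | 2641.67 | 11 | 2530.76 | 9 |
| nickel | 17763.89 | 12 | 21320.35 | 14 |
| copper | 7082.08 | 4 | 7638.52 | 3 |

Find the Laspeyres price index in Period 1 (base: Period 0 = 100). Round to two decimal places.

115.94

Laspeyres price index uses base-period quantities as weights.
ΣP(Period 1)·Q(Period 0) = 2446.16×1 + 2530.76×11 + 21320.35×12 + 7638.52×4 = 2446.16 + 27838.36 + 255844.2 + 30554.08 = 316682.8
ΣP(Period 0)·Q(Period 0) = 2580.82×1 + 2641.67×11 + 17763.89×12 + 7082.08×4 = 2580.82 + 29058.37 + 213166.68 + 28328.32 = 273134.19
Index = 316682.8 / 273134.19 × 100 = 115.9440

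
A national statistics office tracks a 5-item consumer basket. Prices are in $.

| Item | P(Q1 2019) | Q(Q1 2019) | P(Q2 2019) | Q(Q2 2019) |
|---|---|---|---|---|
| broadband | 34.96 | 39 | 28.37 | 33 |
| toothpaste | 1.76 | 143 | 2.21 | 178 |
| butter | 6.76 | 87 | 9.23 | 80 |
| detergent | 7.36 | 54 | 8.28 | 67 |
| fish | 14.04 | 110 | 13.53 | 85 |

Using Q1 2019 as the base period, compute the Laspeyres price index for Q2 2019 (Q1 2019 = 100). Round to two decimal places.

100.38

Laspeyres price index uses base-period quantities as weights.
ΣP(Q2 2019)·Q(Q1 2019) = 28.37×39 + 2.21×143 + 9.23×87 + 8.28×54 + 13.53×110 = 1106.43 + 316.03 + 803.01 + 447.12 + 1488.3 = 4160.89
ΣP(Q1 2019)·Q(Q1 2019) = 34.96×39 + 1.76×143 + 6.76×87 + 7.36×54 + 14.04×110 = 1363.44 + 251.68 + 588.12 + 397.44 + 1544.4 = 4145.08
Index = 4160.89 / 4145.08 × 100 = 100.3814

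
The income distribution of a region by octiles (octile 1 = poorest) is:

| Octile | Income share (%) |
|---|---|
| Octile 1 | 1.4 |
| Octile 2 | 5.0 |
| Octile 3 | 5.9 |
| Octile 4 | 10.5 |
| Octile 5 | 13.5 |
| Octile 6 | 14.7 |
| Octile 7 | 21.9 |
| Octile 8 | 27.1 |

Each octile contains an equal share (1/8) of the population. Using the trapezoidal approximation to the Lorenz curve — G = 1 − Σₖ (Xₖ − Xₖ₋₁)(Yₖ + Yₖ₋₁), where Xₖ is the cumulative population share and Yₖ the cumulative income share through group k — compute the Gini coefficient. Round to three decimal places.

0.367

Cumulative income shares Yₖ: 0.0140, 0.0640, 0.1230, 0.2280, 0.3630, 0.5100, 0.7290, 1.0000
Σ (Xₖ−Xₖ₋₁)(Yₖ+Yₖ₋₁) = (1/8)(0.0140+0.0000) + (1/8)(0.0640+0.0140) + (1/8)(0.1230+0.0640) + (1/8)(0.2280+0.1230) + (1/8)(0.3630+0.2280) + (1/8)(0.5100+0.3630) + (1/8)(0.7290+0.5100) + (1/8)(1.0000+0.7290)
  = 0.0017 + 0.0097 + 0.0234 + 0.0439 + 0.0739 + 0.1091 + 0.1549 + 0.2161 = 0.6328
G = 1 − 0.6328 = 0.3672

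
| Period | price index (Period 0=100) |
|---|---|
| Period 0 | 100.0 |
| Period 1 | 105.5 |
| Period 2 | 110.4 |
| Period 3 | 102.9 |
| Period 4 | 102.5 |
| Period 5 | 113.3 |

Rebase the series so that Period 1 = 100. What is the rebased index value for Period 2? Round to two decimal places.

104.64

Rebased(Period 2) = 110.4 / 105.5 × 100 = 104.6445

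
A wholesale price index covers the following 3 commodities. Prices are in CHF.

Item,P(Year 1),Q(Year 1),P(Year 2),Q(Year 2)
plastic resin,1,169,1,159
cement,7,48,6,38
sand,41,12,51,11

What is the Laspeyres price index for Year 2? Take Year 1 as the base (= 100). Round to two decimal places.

Laspeyres price index uses base-period quantities as weights.
ΣP(Year 2)·Q(Year 1) = 1×169 + 6×48 + 51×12 = 169 + 288 + 612 = 1069
ΣP(Year 1)·Q(Year 1) = 1×169 + 7×48 + 41×12 = 169 + 336 + 492 = 997
Index = 1069 / 997 × 100 = 107.2217

107.22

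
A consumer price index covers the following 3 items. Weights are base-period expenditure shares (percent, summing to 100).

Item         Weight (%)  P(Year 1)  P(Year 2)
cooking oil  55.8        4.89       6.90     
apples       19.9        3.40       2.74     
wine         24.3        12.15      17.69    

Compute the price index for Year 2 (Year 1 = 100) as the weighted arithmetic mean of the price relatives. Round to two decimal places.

130.15

cooking oil: 55.8 × (6.90/4.89) = 55.8 × 1.411043 = 78.7362
apples: 19.9 × (2.74/3.40) = 19.9 × 0.805882 = 16.0371
wine: 24.3 × (17.69/12.15) = 24.3 × 1.455967 = 35.3800
Index = Σ wᵢ·(p₁ᵢ/p₀ᵢ) = 78.7362 + 16.0371 + 35.3800 = 130.1533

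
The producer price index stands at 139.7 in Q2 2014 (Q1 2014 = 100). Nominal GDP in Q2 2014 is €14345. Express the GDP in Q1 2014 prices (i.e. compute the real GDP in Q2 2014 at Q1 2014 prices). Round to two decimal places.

10268.43

Real = Nominal ÷ (Index/100) = 14345 ÷ (139.7/100)
     = 14345 ÷ 1.397 = 10268.4324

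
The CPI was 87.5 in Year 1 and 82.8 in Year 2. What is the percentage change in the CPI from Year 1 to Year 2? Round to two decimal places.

-5.37%

Change = (82.8 − 87.5) / 87.5 × 100
       = -4.7 / 87.5 × 100 = -5.3714%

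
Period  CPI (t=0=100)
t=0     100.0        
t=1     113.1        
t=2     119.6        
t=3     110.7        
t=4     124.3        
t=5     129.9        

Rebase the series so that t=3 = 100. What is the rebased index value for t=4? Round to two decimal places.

Rebased(t=4) = 124.3 / 110.7 × 100 = 112.2855

112.29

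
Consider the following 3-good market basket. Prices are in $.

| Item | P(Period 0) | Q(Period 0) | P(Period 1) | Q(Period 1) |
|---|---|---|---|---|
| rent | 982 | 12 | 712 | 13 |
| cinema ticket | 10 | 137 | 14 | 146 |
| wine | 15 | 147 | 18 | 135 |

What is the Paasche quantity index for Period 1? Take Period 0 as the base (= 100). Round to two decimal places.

104.75

Paasche quantity index uses current-period prices as weights.
ΣP(Period 1)·Q(Period 1) = 712×13 + 14×146 + 18×135 = 9256 + 2044 + 2430 = 13730
ΣP(Period 1)·Q(Period 0) = 712×12 + 14×137 + 18×147 = 8544 + 1918 + 2646 = 13108
Index = 13730 / 13108 × 100 = 104.7452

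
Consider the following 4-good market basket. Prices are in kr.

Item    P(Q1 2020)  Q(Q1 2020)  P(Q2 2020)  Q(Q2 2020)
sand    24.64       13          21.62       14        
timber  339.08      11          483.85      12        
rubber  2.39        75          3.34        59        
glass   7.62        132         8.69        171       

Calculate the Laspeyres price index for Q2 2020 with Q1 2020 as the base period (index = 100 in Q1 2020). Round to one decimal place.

133.7

Laspeyres price index uses base-period quantities as weights.
ΣP(Q2 2020)·Q(Q1 2020) = 21.62×13 + 483.85×11 + 3.34×75 + 8.69×132 = 281.06 + 5322.35 + 250.5 + 1147.08 = 7000.99
ΣP(Q1 2020)·Q(Q1 2020) = 24.64×13 + 339.08×11 + 2.39×75 + 7.62×132 = 320.32 + 3729.88 + 179.25 + 1005.84 = 5235.29
Index = 7000.99 / 5235.29 × 100 = 133.7269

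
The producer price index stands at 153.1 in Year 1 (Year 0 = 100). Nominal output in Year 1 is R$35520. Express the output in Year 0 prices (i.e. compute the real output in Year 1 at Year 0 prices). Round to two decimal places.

23200.52

Real = Nominal ÷ (Index/100) = 35520 ÷ (153.1/100)
     = 35520 ÷ 1.531 = 23200.5225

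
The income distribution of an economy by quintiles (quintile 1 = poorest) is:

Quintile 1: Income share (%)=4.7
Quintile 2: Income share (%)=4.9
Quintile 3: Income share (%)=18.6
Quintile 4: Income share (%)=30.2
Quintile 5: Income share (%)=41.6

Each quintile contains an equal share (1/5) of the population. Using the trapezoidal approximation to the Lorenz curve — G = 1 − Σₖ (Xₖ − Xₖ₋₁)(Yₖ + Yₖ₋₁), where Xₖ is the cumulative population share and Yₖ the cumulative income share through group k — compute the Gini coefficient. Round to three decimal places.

0.396

Cumulative income shares Yₖ: 0.0470, 0.0960, 0.2820, 0.5840, 1.0000
Σ (Xₖ−Xₖ₋₁)(Yₖ+Yₖ₋₁) = (1/5)(0.0470+0.0000) + (1/5)(0.0960+0.0470) + (1/5)(0.2820+0.0960) + (1/5)(0.5840+0.2820) + (1/5)(1.0000+0.5840)
  = 0.0094 + 0.0286 + 0.0756 + 0.1732 + 0.3168 = 0.6036
G = 1 − 0.6036 = 0.3964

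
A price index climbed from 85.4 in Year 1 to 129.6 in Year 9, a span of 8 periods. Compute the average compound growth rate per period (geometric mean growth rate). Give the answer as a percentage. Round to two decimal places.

5.35%

Growth factor = (129.6/85.4)^(1/8) = (1.517564)^(1/8) = 1.053521
Growth rate = 1.053521 − 1 = 0.053521 = 5.3521%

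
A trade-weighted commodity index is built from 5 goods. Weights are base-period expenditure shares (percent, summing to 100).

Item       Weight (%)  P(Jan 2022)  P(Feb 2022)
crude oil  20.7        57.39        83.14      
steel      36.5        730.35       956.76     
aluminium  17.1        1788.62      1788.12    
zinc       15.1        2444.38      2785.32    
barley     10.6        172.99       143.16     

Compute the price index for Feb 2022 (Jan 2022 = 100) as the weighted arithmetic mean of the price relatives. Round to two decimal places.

crude oil: 20.7 × (83.14/57.39) = 20.7 × 1.448684 = 29.9878
steel: 36.5 × (956.76/730.35) = 36.5 × 1.310002 = 47.8151
aluminium: 17.1 × (1788.12/1788.62) = 17.1 × 0.999720 = 17.0952
zinc: 15.1 × (2785.32/2444.38) = 15.1 × 1.139479 = 17.2061
barley: 10.6 × (143.16/172.99) = 10.6 × 0.827562 = 8.7722
Index = Σ wᵢ·(p₁ᵢ/p₀ᵢ) = 29.9878 + 47.8151 + 17.0952 + 17.2061 + 8.7722 = 120.8764

120.88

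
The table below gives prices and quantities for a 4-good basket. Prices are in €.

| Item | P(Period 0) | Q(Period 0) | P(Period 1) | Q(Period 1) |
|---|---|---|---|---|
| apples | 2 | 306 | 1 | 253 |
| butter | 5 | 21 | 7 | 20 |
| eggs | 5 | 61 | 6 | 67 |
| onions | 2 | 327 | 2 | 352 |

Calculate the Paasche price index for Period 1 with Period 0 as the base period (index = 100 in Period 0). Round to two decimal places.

Paasche price index uses current-period quantities as weights.
ΣP(Period 1)·Q(Period 1) = 1×253 + 7×20 + 6×67 + 2×352 = 253 + 140 + 402 + 704 = 1499
ΣP(Period 0)·Q(Period 1) = 2×253 + 5×20 + 5×67 + 2×352 = 506 + 100 + 335 + 704 = 1645
Index = 1499 / 1645 × 100 = 91.1246

91.12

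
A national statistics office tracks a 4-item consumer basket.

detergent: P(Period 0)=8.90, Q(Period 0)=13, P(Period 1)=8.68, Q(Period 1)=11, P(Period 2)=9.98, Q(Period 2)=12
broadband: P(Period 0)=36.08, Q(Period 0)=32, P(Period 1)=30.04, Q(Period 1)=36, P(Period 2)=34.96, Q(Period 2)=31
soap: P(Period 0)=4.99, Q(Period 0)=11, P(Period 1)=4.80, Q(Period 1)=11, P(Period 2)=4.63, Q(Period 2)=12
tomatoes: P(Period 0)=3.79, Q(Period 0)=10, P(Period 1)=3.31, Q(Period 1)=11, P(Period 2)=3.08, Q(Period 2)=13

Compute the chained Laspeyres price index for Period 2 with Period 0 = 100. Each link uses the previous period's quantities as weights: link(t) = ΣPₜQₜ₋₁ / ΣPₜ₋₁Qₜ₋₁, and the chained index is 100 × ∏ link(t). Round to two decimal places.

Link Period 0→Period 1:
ΣP(Period 1)Q(Period 0) = 8.68×13 + 30.04×32 + 4.80×11 + 3.31×10 = 112.84 + 961.28 + 52.8 + 33.1 = 1160.02
ΣP(Period 0)Q(Period 0) = 8.90×13 + 36.08×32 + 4.99×11 + 3.79×10 = 115.7 + 1154.56 + 54.89 + 37.9 = 1363.05
link = 1160.02/1363.05 = 0.851047
Link Period 1→Period 2:
ΣP(Period 2)Q(Period 1) = 9.98×11 + 34.96×36 + 4.63×11 + 3.08×11 = 109.78 + 1258.56 + 50.93 + 33.88 = 1453.15
ΣP(Period 1)Q(Period 1) = 8.68×11 + 30.04×36 + 4.80×11 + 3.31×11 = 95.48 + 1081.44 + 52.8 + 36.41 = 1266.13
link = 1453.15/1266.13 = 1.147710
Chained index = 100 × 0.851047 × 1.147710 = 97.6755

97.68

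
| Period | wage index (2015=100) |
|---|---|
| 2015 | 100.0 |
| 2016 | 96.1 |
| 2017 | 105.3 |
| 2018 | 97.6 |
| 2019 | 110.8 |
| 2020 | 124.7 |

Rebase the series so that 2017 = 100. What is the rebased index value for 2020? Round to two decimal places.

Rebased(2020) = 124.7 / 105.3 × 100 = 118.4236

118.42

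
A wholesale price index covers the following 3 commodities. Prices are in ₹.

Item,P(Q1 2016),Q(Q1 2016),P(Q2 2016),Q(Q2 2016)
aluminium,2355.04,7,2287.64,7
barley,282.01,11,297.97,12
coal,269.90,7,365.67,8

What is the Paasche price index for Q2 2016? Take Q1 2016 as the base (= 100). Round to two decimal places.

Paasche price index uses current-period quantities as weights.
ΣP(Q2 2016)·Q(Q2 2016) = 2287.64×7 + 297.97×12 + 365.67×8 = 16013.48 + 3575.64 + 2925.36 = 22514.48
ΣP(Q1 2016)·Q(Q2 2016) = 2355.04×7 + 282.01×12 + 269.90×8 = 16485.28 + 3384.12 + 2159.2 = 22028.6
Index = 22514.48 / 22028.6 × 100 = 102.2057

102.21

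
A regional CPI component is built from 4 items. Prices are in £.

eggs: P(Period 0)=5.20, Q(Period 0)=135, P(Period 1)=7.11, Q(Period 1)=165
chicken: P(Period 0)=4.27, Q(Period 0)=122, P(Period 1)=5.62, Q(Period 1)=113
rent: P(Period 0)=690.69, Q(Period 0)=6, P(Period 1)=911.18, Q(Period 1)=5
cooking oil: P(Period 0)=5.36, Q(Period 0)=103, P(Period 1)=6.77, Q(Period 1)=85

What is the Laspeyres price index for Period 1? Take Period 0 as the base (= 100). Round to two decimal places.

Laspeyres price index uses base-period quantities as weights.
ΣP(Period 1)·Q(Period 0) = 7.11×135 + 5.62×122 + 911.18×6 + 6.77×103 = 959.85 + 685.64 + 5467.08 + 697.31 = 7809.88
ΣP(Period 0)·Q(Period 0) = 5.20×135 + 4.27×122 + 690.69×6 + 5.36×103 = 702 + 520.94 + 4144.14 + 552.08 = 5919.16
Index = 7809.88 / 5919.16 × 100 = 131.9424

131.94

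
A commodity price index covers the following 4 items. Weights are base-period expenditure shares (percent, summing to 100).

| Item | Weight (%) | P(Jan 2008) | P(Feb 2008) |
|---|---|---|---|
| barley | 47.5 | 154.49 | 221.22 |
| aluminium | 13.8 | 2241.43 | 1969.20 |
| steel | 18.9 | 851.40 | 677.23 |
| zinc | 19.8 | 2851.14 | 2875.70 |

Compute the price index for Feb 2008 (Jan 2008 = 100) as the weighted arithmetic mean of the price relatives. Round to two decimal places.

115.15

barley: 47.5 × (221.22/154.49) = 47.5 × 1.431937 = 68.0170
aluminium: 13.8 × (1969.20/2241.43) = 13.8 × 0.878546 = 12.1239
steel: 18.9 × (677.23/851.40) = 18.9 × 0.795431 = 15.0336
zinc: 19.8 × (2875.70/2851.14) = 19.8 × 1.008614 = 19.9706
Index = Σ wᵢ·(p₁ᵢ/p₀ᵢ) = 68.0170 + 12.1239 + 15.0336 + 19.9706 = 115.1452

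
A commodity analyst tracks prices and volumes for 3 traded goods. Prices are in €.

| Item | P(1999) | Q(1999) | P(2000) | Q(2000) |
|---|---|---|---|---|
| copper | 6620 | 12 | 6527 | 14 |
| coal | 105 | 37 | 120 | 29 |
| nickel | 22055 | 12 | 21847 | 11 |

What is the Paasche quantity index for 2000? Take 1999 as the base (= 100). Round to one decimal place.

97.2

Paasche quantity index uses current-period prices as weights.
ΣP(2000)·Q(2000) = 6527×14 + 120×29 + 21847×11 = 91378 + 3480 + 240317 = 335175
ΣP(2000)·Q(1999) = 6527×12 + 120×37 + 21847×12 = 78324 + 4440 + 262164 = 344928
Index = 335175 / 344928 × 100 = 97.1725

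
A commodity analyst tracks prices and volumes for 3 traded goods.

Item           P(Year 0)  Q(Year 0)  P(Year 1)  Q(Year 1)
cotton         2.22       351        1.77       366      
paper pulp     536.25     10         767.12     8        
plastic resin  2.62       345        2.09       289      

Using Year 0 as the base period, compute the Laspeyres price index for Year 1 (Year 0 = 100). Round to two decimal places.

Laspeyres price index uses base-period quantities as weights.
ΣP(Year 1)·Q(Year 0) = 1.77×351 + 767.12×10 + 2.09×345 = 621.27 + 7671.2 + 721.05 = 9013.52
ΣP(Year 0)·Q(Year 0) = 2.22×351 + 536.25×10 + 2.62×345 = 779.22 + 5362.5 + 903.9 = 7045.62
Index = 9013.52 / 7045.62 × 100 = 127.9308

127.93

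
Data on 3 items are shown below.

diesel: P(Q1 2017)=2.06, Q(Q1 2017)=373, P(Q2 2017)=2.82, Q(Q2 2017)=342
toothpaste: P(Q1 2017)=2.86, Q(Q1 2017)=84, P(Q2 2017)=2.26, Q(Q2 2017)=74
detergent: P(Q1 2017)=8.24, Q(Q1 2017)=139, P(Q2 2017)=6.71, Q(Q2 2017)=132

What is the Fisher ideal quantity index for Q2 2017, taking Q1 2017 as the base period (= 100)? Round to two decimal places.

92.90

Laspeyres component (base-period weights):
ΣP(Q1 2017)Q(Q2 2017) = 2.06×342 + 2.86×74 + 8.24×132 = 704.52 + 211.64 + 1087.68 = 2003.84
ΣP(Q1 2017)Q(Q1 2017) = 2.06×373 + 2.86×84 + 8.24×139 = 768.38 + 240.24 + 1145.36 = 2153.98
L = 2003.84 / 2153.98 × 100 = 93.0296
Paasche component (current-period weights):
ΣP(Q2 2017)Q(Q2 2017) = 2.82×342 + 2.26×74 + 6.71×132 = 964.44 + 167.24 + 885.72 = 2017.4
ΣP(Q2 2017)Q(Q1 2017) = 2.82×373 + 2.26×84 + 6.71×139 = 1051.86 + 189.84 + 932.69 = 2174.39
P = 2017.4 / 2174.39 × 100 = 92.7800
Fisher = √(L × P) = √(93.0296 × 92.7800) = 92.9048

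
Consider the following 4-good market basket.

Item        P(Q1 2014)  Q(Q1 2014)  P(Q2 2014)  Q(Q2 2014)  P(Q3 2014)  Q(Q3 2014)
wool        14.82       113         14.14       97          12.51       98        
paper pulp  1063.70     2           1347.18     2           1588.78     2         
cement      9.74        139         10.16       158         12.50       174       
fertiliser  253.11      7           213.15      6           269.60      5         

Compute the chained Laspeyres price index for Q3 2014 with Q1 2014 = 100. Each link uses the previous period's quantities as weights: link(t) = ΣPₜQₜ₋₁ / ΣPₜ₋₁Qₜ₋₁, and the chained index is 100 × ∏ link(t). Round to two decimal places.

119.33

Link Q1 2014→Q2 2014:
ΣP(Q2 2014)Q(Q1 2014) = 14.14×113 + 1347.18×2 + 10.16×139 + 213.15×7 = 1597.82 + 2694.36 + 1412.24 + 1492.05 = 7196.47
ΣP(Q1 2014)Q(Q1 2014) = 14.82×113 + 1063.70×2 + 9.74×139 + 253.11×7 = 1674.66 + 2127.4 + 1353.86 + 1771.77 = 6927.69
link = 7196.47/6927.69 = 1.038798
Link Q2 2014→Q3 2014:
ΣP(Q3 2014)Q(Q2 2014) = 12.51×97 + 1588.78×2 + 12.50×158 + 269.60×6 = 1213.47 + 3177.56 + 1975 + 1617.6 = 7983.63
ΣP(Q2 2014)Q(Q2 2014) = 14.14×97 + 1347.18×2 + 10.16×158 + 213.15×6 = 1371.58 + 2694.36 + 1605.28 + 1278.9 = 6950.12
link = 7983.63/6950.12 = 1.148704
Chained index = 100 × 1.038798 × 1.148704 = 119.3271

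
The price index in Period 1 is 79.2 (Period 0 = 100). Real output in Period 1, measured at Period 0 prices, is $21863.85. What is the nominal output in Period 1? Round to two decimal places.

17316.17

Nominal = Real × (Index/100) = 21863.85 × (79.2/100)
        = 21863.85 × 0.792 = 17316.1692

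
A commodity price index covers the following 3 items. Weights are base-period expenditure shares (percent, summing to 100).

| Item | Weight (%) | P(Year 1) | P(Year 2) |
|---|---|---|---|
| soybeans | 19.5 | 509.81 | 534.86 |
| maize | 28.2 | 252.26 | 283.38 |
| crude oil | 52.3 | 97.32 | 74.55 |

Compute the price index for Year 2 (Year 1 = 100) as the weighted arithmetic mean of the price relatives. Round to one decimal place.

soybeans: 19.5 × (534.86/509.81) = 19.5 × 1.049136 = 20.4582
maize: 28.2 × (283.38/252.26) = 28.2 × 1.123365 = 31.6789
crude oil: 52.3 × (74.55/97.32) = 52.3 × 0.766030 = 40.0633
Index = Σ wᵢ·(p₁ᵢ/p₀ᵢ) = 20.4582 + 31.6789 + 40.0633 = 92.2004

92.2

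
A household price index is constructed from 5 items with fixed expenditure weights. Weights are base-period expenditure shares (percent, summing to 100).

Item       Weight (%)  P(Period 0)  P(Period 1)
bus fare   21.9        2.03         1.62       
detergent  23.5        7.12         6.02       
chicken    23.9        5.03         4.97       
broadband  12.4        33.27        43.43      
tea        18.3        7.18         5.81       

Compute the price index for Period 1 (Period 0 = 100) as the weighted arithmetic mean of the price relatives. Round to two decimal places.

91.96

bus fare: 21.9 × (1.62/2.03) = 21.9 × 0.798030 = 17.4768
detergent: 23.5 × (6.02/7.12) = 23.5 × 0.845506 = 19.8694
chicken: 23.9 × (4.97/5.03) = 23.9 × 0.988072 = 23.6149
broadband: 12.4 × (43.43/33.27) = 12.4 × 1.305380 = 16.1867
tea: 18.3 × (5.81/7.18) = 18.3 × 0.809192 = 14.8082
Index = Σ wᵢ·(p₁ᵢ/p₀ᵢ) = 17.4768 + 19.8694 + 23.6149 + 16.1867 + 14.8082 = 91.9561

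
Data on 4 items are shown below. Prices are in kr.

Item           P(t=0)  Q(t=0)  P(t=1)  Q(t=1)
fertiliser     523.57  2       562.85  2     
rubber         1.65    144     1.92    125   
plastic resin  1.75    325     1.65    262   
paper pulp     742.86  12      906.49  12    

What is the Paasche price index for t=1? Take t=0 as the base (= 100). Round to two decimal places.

119.29

Paasche price index uses current-period quantities as weights.
ΣP(t=1)·Q(t=1) = 562.85×2 + 1.92×125 + 1.65×262 + 906.49×12 = 1125.7 + 240 + 432.3 + 10877.88 = 12675.88
ΣP(t=0)·Q(t=1) = 523.57×2 + 1.65×125 + 1.75×262 + 742.86×12 = 1047.14 + 206.25 + 458.5 + 8914.32 = 10626.21
Index = 12675.88 / 10626.21 × 100 = 119.2888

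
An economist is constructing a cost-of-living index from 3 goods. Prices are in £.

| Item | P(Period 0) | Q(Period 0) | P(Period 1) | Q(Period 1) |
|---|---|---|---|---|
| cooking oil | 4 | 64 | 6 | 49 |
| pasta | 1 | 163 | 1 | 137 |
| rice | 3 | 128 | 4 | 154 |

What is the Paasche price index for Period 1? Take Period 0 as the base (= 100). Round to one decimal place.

Paasche price index uses current-period quantities as weights.
ΣP(Period 1)·Q(Period 1) = 6×49 + 1×137 + 4×154 = 294 + 137 + 616 = 1047
ΣP(Period 0)·Q(Period 1) = 4×49 + 1×137 + 3×154 = 196 + 137 + 462 = 795
Index = 1047 / 795 × 100 = 131.6981

131.7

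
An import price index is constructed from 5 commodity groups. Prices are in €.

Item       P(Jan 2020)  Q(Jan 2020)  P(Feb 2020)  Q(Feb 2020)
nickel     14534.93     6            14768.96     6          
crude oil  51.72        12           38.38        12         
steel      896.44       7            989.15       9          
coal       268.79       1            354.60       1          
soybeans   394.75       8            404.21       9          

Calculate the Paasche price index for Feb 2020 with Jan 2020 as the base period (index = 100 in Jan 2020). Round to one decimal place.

102.3

Paasche price index uses current-period quantities as weights.
ΣP(Feb 2020)·Q(Feb 2020) = 14768.96×6 + 38.38×12 + 989.15×9 + 354.60×1 + 404.21×9 = 88613.76 + 460.56 + 8902.35 + 354.6 + 3637.89 = 101969.16
ΣP(Jan 2020)·Q(Feb 2020) = 14534.93×6 + 51.72×12 + 896.44×9 + 268.79×1 + 394.75×9 = 87209.58 + 620.64 + 8067.96 + 268.79 + 3552.75 = 99719.72
Index = 101969.16 / 99719.72 × 100 = 102.2558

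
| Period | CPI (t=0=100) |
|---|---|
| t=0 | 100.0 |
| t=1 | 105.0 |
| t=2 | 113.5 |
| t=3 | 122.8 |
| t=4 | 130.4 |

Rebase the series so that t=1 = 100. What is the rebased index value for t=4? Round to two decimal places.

Rebased(t=4) = 130.4 / 105.0 × 100 = 124.1905

124.19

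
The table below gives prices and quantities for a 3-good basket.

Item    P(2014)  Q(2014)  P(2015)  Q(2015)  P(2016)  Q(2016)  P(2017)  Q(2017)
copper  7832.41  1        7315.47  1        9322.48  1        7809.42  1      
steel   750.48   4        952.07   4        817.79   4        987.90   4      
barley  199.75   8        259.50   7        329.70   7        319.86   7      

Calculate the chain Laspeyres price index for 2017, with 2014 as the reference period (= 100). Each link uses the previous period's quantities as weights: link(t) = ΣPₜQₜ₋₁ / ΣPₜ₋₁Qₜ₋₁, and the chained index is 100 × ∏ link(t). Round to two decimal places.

Link 2014→2015:
ΣP(2015)Q(2014) = 7315.47×1 + 952.07×4 + 259.50×8 = 7315.47 + 3808.28 + 2076 = 13199.75
ΣP(2014)Q(2014) = 7832.41×1 + 750.48×4 + 199.75×8 = 7832.41 + 3001.92 + 1598 = 12432.33
link = 13199.75/12432.33 = 1.061728
Link 2015→2016:
ΣP(2016)Q(2015) = 9322.48×1 + 817.79×4 + 329.70×7 = 9322.48 + 3271.16 + 2307.9 = 14901.54
ΣP(2015)Q(2015) = 7315.47×1 + 952.07×4 + 259.50×7 = 7315.47 + 3808.28 + 1816.5 = 12940.25
link = 14901.54/12940.25 = 1.151565
Link 2016→2017:
ΣP(2017)Q(2016) = 7809.42×1 + 987.90×4 + 319.86×7 = 7809.42 + 3951.6 + 2239.02 = 14000.04
ΣP(2016)Q(2016) = 9322.48×1 + 817.79×4 + 329.70×7 = 9322.48 + 3271.16 + 2307.9 = 14901.54
link = 14000.04/14901.54 = 0.939503
Chained index = 100 × 1.061728 × 1.151565 × 0.939503 = 114.8682

114.87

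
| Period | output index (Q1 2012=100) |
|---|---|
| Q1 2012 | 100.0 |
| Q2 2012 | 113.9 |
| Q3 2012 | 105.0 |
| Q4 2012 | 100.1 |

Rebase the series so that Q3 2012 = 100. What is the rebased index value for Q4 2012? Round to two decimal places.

Rebased(Q4 2012) = 100.1 / 105.0 × 100 = 95.3333

95.33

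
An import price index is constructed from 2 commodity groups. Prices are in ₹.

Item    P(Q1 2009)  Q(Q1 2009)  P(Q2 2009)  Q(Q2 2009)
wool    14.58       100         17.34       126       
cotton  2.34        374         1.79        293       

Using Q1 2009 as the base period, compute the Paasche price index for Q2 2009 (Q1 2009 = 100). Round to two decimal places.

Paasche price index uses current-period quantities as weights.
ΣP(Q2 2009)·Q(Q2 2009) = 17.34×126 + 1.79×293 = 2184.84 + 524.47 = 2709.31
ΣP(Q1 2009)·Q(Q2 2009) = 14.58×126 + 2.34×293 = 1837.08 + 685.62 = 2522.7
Index = 2709.31 / 2522.7 × 100 = 107.3972

107.40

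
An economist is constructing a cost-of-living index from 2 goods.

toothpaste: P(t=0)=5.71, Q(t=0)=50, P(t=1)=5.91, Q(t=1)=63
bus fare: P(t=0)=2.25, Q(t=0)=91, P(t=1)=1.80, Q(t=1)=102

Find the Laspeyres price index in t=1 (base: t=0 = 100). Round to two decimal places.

Laspeyres price index uses base-period quantities as weights.
ΣP(t=1)·Q(t=0) = 5.91×50 + 1.80×91 = 295.5 + 163.8 = 459.3
ΣP(t=0)·Q(t=0) = 5.71×50 + 2.25×91 = 285.5 + 204.75 = 490.25
Index = 459.3 / 490.25 × 100 = 93.6869

93.69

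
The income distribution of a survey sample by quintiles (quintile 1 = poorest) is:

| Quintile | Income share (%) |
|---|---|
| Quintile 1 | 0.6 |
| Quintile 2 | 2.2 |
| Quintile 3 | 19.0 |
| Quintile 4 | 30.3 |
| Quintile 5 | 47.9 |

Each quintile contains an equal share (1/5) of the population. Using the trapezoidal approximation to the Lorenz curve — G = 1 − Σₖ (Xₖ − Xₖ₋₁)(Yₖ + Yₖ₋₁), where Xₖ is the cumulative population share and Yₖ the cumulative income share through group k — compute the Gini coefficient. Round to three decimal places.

Cumulative income shares Yₖ: 0.0060, 0.0280, 0.2180, 0.5210, 1.0000
Σ (Xₖ−Xₖ₋₁)(Yₖ+Yₖ₋₁) = (1/5)(0.0060+0.0000) + (1/5)(0.0280+0.0060) + (1/5)(0.2180+0.0280) + (1/5)(0.5210+0.2180) + (1/5)(1.0000+0.5210)
  = 0.0012 + 0.0068 + 0.0492 + 0.1478 + 0.3042 = 0.5092
G = 1 − 0.5092 = 0.4908

0.491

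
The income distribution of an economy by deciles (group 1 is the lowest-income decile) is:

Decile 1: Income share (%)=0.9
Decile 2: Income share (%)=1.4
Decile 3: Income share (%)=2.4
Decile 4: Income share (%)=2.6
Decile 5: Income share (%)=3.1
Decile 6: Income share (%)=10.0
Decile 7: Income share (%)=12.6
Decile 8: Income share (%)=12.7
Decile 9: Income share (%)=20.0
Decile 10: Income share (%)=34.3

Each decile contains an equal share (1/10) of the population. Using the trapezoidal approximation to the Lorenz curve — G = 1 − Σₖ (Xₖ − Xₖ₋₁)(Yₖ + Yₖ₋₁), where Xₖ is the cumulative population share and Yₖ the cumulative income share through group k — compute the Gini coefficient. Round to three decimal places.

0.519

Cumulative income shares Yₖ: 0.0090, 0.0230, 0.0470, 0.0730, 0.1040, 0.2040, 0.3300, 0.4570, 0.6570, 1.0000
Σ (Xₖ−Xₖ₋₁)(Yₖ+Yₖ₋₁) = (1/10)(0.0090+0.0000) + (1/10)(0.0230+0.0090) + (1/10)(0.0470+0.0230) + (1/10)(0.0730+0.0470) + (1/10)(0.1040+0.0730) + (1/10)(0.2040+0.1040) + (1/10)(0.3300+0.2040) + (1/10)(0.4570+0.3300) + (1/10)(0.6570+0.4570) + (1/10)(1.0000+0.6570)
  = 0.0009 + 0.0032 + 0.0070 + 0.0120 + 0.0177 + 0.0308 + 0.0534 + 0.0787 + 0.1114 + 0.1657 = 0.4808
G = 1 − 0.4808 = 0.5192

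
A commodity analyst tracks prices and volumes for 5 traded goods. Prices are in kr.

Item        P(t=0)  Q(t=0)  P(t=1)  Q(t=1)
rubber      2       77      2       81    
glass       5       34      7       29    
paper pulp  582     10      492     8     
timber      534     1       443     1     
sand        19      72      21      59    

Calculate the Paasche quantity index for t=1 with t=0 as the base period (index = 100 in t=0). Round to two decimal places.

Paasche quantity index uses current-period prices as weights.
ΣP(t=1)·Q(t=1) = 2×81 + 7×29 + 492×8 + 443×1 + 21×59 = 162 + 203 + 3936 + 443 + 1239 = 5983
ΣP(t=1)·Q(t=0) = 2×77 + 7×34 + 492×10 + 443×1 + 21×72 = 154 + 238 + 4920 + 443 + 1512 = 7267
Index = 5983 / 7267 × 100 = 82.3311

82.33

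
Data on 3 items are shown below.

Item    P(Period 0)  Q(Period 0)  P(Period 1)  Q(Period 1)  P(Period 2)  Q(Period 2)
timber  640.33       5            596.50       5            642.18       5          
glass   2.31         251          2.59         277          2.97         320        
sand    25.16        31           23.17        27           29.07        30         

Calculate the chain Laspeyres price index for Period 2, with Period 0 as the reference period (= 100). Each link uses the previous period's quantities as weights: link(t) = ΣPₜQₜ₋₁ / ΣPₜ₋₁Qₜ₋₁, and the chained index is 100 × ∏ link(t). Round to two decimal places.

Link Period 0→Period 1:
ΣP(Period 1)Q(Period 0) = 596.50×5 + 2.59×251 + 23.17×31 = 2982.5 + 650.09 + 718.27 = 4350.86
ΣP(Period 0)Q(Period 0) = 640.33×5 + 2.31×251 + 25.16×31 = 3201.65 + 579.81 + 779.96 = 4561.42
link = 4350.86/4561.42 = 0.953839
Link Period 1→Period 2:
ΣP(Period 2)Q(Period 1) = 642.18×5 + 2.97×277 + 29.07×27 = 3210.9 + 822.69 + 784.89 = 4818.48
ΣP(Period 1)Q(Period 1) = 596.50×5 + 2.59×277 + 23.17×27 = 2982.5 + 717.43 + 625.59 = 4325.52
link = 4818.48/4325.52 = 1.113965
Chained index = 100 × 0.953839 × 1.113965 = 106.2544

106.25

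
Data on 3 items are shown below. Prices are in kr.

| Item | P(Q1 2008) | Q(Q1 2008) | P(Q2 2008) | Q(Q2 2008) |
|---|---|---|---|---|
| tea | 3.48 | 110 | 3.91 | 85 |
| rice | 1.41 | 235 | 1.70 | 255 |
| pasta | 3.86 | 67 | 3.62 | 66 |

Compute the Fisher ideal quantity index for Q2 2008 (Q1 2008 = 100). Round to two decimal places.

Laspeyres component (base-period weights):
ΣP(Q1 2008)Q(Q2 2008) = 3.48×85 + 1.41×255 + 3.86×66 = 295.8 + 359.55 + 254.76 = 910.11
ΣP(Q1 2008)Q(Q1 2008) = 3.48×110 + 1.41×235 + 3.86×67 = 382.8 + 331.35 + 258.62 = 972.77
L = 910.11 / 972.77 × 100 = 93.5586
Paasche component (current-period weights):
ΣP(Q2 2008)Q(Q2 2008) = 3.91×85 + 1.70×255 + 3.62×66 = 332.35 + 433.5 + 238.92 = 1004.77
ΣP(Q2 2008)Q(Q1 2008) = 3.91×110 + 1.70×235 + 3.62×67 = 430.1 + 399.5 + 242.54 = 1072.14
P = 1004.77 / 1072.14 × 100 = 93.7163
Fisher = √(L × P) = √(93.5586 × 93.7163) = 93.6374

93.64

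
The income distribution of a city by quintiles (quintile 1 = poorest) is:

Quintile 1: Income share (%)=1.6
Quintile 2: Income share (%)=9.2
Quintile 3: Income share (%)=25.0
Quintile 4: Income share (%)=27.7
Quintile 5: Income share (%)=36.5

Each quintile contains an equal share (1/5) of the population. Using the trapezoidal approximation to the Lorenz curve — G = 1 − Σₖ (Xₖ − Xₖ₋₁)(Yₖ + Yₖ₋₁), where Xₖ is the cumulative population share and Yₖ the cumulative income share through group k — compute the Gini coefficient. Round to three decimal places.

0.353

Cumulative income shares Yₖ: 0.0160, 0.1080, 0.3580, 0.6350, 1.0000
Σ (Xₖ−Xₖ₋₁)(Yₖ+Yₖ₋₁) = (1/5)(0.0160+0.0000) + (1/5)(0.1080+0.0160) + (1/5)(0.3580+0.1080) + (1/5)(0.6350+0.3580) + (1/5)(1.0000+0.6350)
  = 0.0032 + 0.0248 + 0.0932 + 0.1986 + 0.3270 = 0.6468
G = 1 − 0.6468 = 0.3532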